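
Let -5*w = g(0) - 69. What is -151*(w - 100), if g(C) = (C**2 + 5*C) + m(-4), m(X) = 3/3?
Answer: 65232/5 ≈ 13046.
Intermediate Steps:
m(X) = 1 (m(X) = 3*(1/3) = 1)
g(C) = 1 + C**2 + 5*C (g(C) = (C**2 + 5*C) + 1 = 1 + C**2 + 5*C)
w = 68/5 (w = -((1 + 0**2 + 5*0) - 69)/5 = -((1 + 0 + 0) - 69)/5 = -(1 - 69)/5 = -1/5*(-68) = 68/5 ≈ 13.600)
-151*(w - 100) = -151*(68/5 - 100) = -151*(-432/5) = 65232/5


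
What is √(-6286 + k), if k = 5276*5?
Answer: √20094 ≈ 141.75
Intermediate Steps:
k = 26380
√(-6286 + k) = √(-6286 + 26380) = √20094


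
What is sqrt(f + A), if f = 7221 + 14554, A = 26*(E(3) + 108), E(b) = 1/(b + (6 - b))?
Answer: sqrt(221286)/3 ≈ 156.80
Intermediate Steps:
E(b) = 1/6
A = 8437/3 (A = 26*(1/6 + 108) = 26*(649/6) = 8437/3 ≈ 2812.3)
f = 21775
sqrt(f + A) = sqrt(21775 + 8437/3) = sqrt(73762/3) = sqrt(221286)/3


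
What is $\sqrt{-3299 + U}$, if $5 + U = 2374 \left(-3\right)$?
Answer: $i \sqrt{10426} \approx 102.11 i$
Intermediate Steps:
$U = -7127$ ($U = -5 + 2374 \left(-3\right) = -5 - 7122 = -7127$)
$\sqrt{-3299 + U} = \sqrt{-3299 - 7127} = \sqrt{-10426} = i \sqrt{10426}$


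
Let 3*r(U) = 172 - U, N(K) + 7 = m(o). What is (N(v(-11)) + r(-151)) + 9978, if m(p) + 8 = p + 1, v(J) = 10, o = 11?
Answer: 30248/3 ≈ 10083.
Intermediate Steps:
m(p) = -7 + p (m(p) = -8 + (p + 1) = -8 + (1 + p) = -7 + p)
N(K) = -3 (N(K) = -7 + (-7 + 11) = -7 + 4 = -3)
r(U) = 172/3 - U/3 (r(U) = (172 - U)/3 = 172/3 - U/3)
(N(v(-11)) + r(-151)) + 9978 = (-3 + (172/3 - 1/3*(-151))) + 9978 = (-3 + (172/3 + 151/3)) + 9978 = (-3 + 323/3) + 9978 = 314/3 + 9978 = 30248/3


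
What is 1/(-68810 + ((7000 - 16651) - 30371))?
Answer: -1/108832 ≈ -9.1885e-6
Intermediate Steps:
1/(-68810 + ((7000 - 16651) - 30371)) = 1/(-68810 + (-9651 - 30371)) = 1/(-68810 - 40022) = 1/(-108832) = -1/108832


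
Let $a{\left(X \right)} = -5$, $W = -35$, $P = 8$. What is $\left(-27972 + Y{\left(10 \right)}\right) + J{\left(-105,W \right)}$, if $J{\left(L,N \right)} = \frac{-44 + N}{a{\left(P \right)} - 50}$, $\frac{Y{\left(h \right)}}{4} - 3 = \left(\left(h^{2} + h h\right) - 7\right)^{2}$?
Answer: $\frac{6657059}{55} \approx 1.2104 \cdot 10^{5}$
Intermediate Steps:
$Y{\left(h \right)} = 12 + 4 \left(-7 + 2 h^{2}\right)^{2}$ ($Y{\left(h \right)} = 12 + 4 \left(\left(h^{2} + h h\right) - 7\right)^{2} = 12 + 4 \left(\left(h^{2} + h^{2}\right) - 7\right)^{2} = 12 + 4 \left(2 h^{2} - 7\right)^{2} = 12 + 4 \left(-7 + 2 h^{2}\right)^{2}$)
$J{\left(L,N \right)} = \frac{4}{5} - \frac{N}{55}$ ($J{\left(L,N \right)} = \frac{-44 + N}{-5 - 50} = \frac{-44 + N}{-55} = \left(-44 + N\right) \left(- \frac{1}{55}\right) = \frac{4}{5} - \frac{N}{55}$)
$\left(-27972 + Y{\left(10 \right)}\right) + J{\left(-105,W \right)} = \left(-27972 + \left(12 + 4 \left(-7 + 2 \cdot 10^{2}\right)^{2}\right)\right) + \left(\frac{4}{5} - - \frac{7}{11}\right) = \left(-27972 + \left(12 + 4 \left(-7 + 2 \cdot 100\right)^{2}\right)\right) + \left(\frac{4}{5} + \frac{7}{11}\right) = \left(-27972 + \left(12 + 4 \left(-7 + 200\right)^{2}\right)\right) + \frac{79}{55} = \left(-27972 + \left(12 + 4 \cdot 193^{2}\right)\right) + \frac{79}{55} = \left(-27972 + \left(12 + 4 \cdot 37249\right)\right) + \frac{79}{55} = \left(-27972 + \left(12 + 148996\right)\right) + \frac{79}{55} = \left(-27972 + 149008\right) + \frac{79}{55} = 121036 + \frac{79}{55} = \frac{6657059}{55}$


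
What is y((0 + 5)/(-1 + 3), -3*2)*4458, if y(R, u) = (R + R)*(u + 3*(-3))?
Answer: -334350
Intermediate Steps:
y(R, u) = 2*R*(-9 + u) (y(R, u) = (2*R)*(u - 9) = (2*R)*(-9 + u) = 2*R*(-9 + u))
y((0 + 5)/(-1 + 3), -3*2)*4458 = (2*((0 + 5)/(-1 + 3))*(-9 - 3*2))*4458 = (2*(5/2)*(-9 - 6))*4458 = (2*(5*(1/2))*(-15))*4458 = (2*(5/2)*(-15))*4458 = -75*4458 = -334350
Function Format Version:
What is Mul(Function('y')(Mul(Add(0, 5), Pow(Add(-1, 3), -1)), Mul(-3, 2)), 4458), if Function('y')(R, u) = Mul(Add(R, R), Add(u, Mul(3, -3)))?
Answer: -334350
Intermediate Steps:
Function('y')(R, u) = Mul(2, R, Add(-9, u)) (Function('y')(R, u) = Mul(Mul(2, R), Add(u, -9)) = Mul(Mul(2, R), Add(-9, u)) = Mul(2, R, Add(-9, u)))
Mul(Function('y')(Mul(Add(0, 5), Pow(Add(-1, 3), -1)), Mul(-3, 2)), 4458) = Mul(Mul(2, Mul(Add(0, 5), Pow(Add(-1, 3), -1)), Add(-9, Mul(-3, 2))), 4458) = Mul(Mul(2, Mul(5, Pow(2, -1)), Add(-9, -6)), 4458) = Mul(Mul(2, Mul(5, Rational(1, 2)), -15), 4458) = Mul(Mul(2, Rational(5, 2), -15), 4458) = Mul(-75, 4458) = -334350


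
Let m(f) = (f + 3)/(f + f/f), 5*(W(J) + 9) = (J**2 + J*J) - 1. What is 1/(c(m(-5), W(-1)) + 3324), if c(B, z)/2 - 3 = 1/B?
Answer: 1/3334 ≈ 0.00029994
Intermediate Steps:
W(J) = -46/5 + 2*J**2/5 (W(J) = -9 + ((J**2 + J*J) - 1)/5 = -9 + ((J**2 + J**2) - 1)/5 = -9 + (2*J**2 - 1)/5 = -9 + (-1 + 2*J**2)/5 = -9 + (-1/5 + 2*J**2/5) = -46/5 + 2*J**2/5)
m(f) = (3 + f)/(1 + f) (m(f) = (3 + f)/(f + 1) = (3 + f)/(1 + f))
c(B, z) = 6 + 2/B
1/(c(m(-5), W(-1)) + 3324) = 1/((6 + 2/(((3 - 5)/(1 - 5)))) + 3324) = 1/((6 + 2/((-2/(-4)))) + 3324) = 1/((6 + 2/((-1/4*(-2)))) + 3324) = 1/((6 + 2/(1/2)) + 3324) = 1/((6 + 2*2) + 3324) = 1/((6 + 4) + 3324) = 1/(10 + 3324) = 1/3334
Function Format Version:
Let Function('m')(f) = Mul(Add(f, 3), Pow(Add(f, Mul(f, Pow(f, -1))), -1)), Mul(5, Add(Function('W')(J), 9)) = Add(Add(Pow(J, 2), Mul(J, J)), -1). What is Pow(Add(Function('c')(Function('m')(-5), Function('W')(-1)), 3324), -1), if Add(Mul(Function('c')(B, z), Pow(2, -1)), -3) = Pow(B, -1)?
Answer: Rational(1, 3334) ≈ 0.00029994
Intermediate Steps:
Function('W')(J) = Add(Rational(-46, 5), Mul(Rational(2, 5), Pow(J, 2))) (Function('W')(J) = Add(-9, Mul(Rational(1, 5), Add(Add(Pow(J, 2), Mul(J, J)), -1))) = Add(-9, Mul(Rational(1, 5), Add(Add(Pow(J, 2), Pow(J, 2)), -1))) = Add(-9, Mul(Rational(1, 5), Add(Mul(2, Pow(J, 2)), -1))) = Add(-9, Mul(Rational(1, 5), Add(-1, Mul(2, Pow(J, 2))))) = Add(-9, Add(Rational(-1, 5), Mul(Rational(2, 5), Pow(J, 2)))) = Add(Rational(-46, 5), Mul(Rational(2, 5), Pow(J, 2))))
Function('m')(f) = Mul(Pow(Add(1, f), -1), Add(3, f)) (Function('m')(f) = Mul(Add(3, f), Pow(Add(f, 1), -1)) = Mul(Add(3, f), Pow(Add(1, f), -1)) = Mul(Pow(Add(1, f), -1), Add(3, f)))
Function('c')(B, z) = Add(6, Mul(2, Pow(B, -1)))
Pow(Add(Function('c')(Function('m')(-5), Function('W')(-1)), 3324), -1) = Pow(Add(Add(6, Mul(2, Pow(Mul(Pow(Add(1, -5), -1), Add(3, -5)), -1))), 3324), -1) = Pow(Add(Add(6, Mul(2, Pow(Mul(Pow(-4, -1), -2), -1))), 3324), -1) = Pow(Add(Add(6, Mul(2, Pow(Mul(Rational(-1, 4), -2), -1))), 3324), -1) = Pow(Add(Add(6, Mul(2, Pow(Rational(1, 2), -1))), 3324), -1) = Pow(Add(Add(6, Mul(2, 2)), 3324), -1) = Pow(Add(Add(6, 4), 3324), -1) = Pow(Add(10, 3324), -1) = Pow(3334, -1) = Rational(1, 3334)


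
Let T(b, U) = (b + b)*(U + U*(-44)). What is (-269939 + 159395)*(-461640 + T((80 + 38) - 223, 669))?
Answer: -616772509920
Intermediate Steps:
T(b, U) = -86*U*b (T(b, U) = (2*b)*(U - 44*U) = (2*b)*(-43*U) = -86*U*b)
(-269939 + 159395)*(-461640 + T((80 + 38) - 223, 669)) = (-269939 + 159395)*(-461640 - 86*669*((80 + 38) - 223)) = -110544*(-461640 - 86*669*(118 - 223)) = -110544*(-461640 - 86*669*(-105)) = -110544*(-461640 + 6041070) = -110544*5579430 = -616772509920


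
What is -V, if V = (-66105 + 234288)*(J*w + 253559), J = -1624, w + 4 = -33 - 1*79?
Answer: -74327299569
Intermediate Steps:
w = -116 (w = -4 + (-33 - 1*79) = -4 + (-33 - 79) = -4 - 112 = -116)
V = 74327299569 (V = (-66105 + 234288)*(-1624*(-116) + 253559) = 168183*(188384 + 253559) = 168183*441943 = 74327299569)
-V = -1*74327299569 = -74327299569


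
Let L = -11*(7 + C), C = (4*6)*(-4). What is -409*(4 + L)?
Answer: -402047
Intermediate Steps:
C = -96 (C = 24*(-4) = -96)
L = 979 (L = -11*(7 - 96) = -11*(-89) = 979)
-409*(4 + L) = -409*(4 + 979) = -409*983 = -402047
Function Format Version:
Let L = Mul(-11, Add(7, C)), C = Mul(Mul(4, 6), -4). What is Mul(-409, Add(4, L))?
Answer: -402047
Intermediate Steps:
C = -96 (C = Mul(24, -4) = -96)
L = 979 (L = Mul(-11, Add(7, -96)) = Mul(-11, -89) = 979)
Mul(-409, Add(4, L)) = Mul(-409, Add(4, 979)) = Mul(-409, 983) = -402047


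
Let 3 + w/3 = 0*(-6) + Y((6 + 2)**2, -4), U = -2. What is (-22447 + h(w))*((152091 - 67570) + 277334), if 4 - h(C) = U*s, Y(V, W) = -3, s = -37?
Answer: -8147889035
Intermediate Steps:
w = -18 (w = -9 + 3*(0*(-6) - 3) = -9 + 3*(0 - 3) = -9 + 3*(-3) = -9 - 9 = -18)
h(C) = -70 (h(C) = 4 - (-2)*(-37) = 4 - 1*74 = 4 - 74 = -70)
(-22447 + h(w))*((152091 - 67570) + 277334) = (-22447 - 70)*((152091 - 67570) + 277334) = -22517*(84521 + 277334) = -22517*361855 = -8147889035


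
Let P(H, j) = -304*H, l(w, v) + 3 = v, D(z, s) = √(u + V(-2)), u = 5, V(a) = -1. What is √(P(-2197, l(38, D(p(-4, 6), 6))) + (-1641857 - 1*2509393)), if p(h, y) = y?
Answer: I*√3483362 ≈ 1866.4*I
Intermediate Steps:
D(z, s) = 2 (D(z, s) = √(5 - 1) = √4 = 2)
l(w, v) = -3 + v
√(P(-2197, l(38, D(p(-4, 6), 6))) + (-1641857 - 1*2509393)) = √(-304*(-2197) + (-1641857 - 1*2509393)) = √(667888 + (-1641857 - 2509393)) = √(667888 - 4151250) = √(-3483362) = I*√3483362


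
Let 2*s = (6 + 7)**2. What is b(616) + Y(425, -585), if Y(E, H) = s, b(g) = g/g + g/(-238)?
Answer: 2819/34 ≈ 82.912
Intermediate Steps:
b(g) = 1 - g/238 (b(g) = 1 + g*(-1/238) = 1 - g/238)
s = 169/2 (s = (6 + 7)**2/2 = (1/2)*13**2 = (1/2)*169 = 169/2 ≈ 84.500)
Y(E, H) = 169/2
b(616) + Y(425, -585) = (1 - 1/238*616) + 169/2 = (1 - 44/17) + 169/2 = -27/17 + 169/2 = 2819/34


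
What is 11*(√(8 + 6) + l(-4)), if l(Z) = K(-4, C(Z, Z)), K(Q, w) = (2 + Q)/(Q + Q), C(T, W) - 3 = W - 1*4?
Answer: 11/4 + 11*√14 ≈ 43.908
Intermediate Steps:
C(T, W) = -1 + W (C(T, W) = 3 + (W - 1*4) = 3 + (W - 4) = 3 + (-4 + W) = -1 + W)
K(Q, w) = (2 + Q)/(2*Q) (K(Q, w) = (2 + Q)/((2*Q)) = (2 + Q)*(1/(2*Q)) = (2 + Q)/(2*Q))
l(Z) = ¼ (l(Z) = (½)*(2 - 4)/(-4) = (½)*(-¼)*(-2) = ¼)
11*(√(8 + 6) + l(-4)) = 11*(√(8 + 6) + ¼) = 11*(√14 + ¼) = 11*(¼ + √14) = 11/4 + 11*√14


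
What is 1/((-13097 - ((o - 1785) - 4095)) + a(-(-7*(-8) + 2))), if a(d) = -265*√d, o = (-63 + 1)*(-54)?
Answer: I/(5*(-2113*I + 53*√58)) ≈ -9.132e-5 + 1.7444e-5*I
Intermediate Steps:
o = 3348 (o = -62*(-54) = 3348)
1/((-13097 - ((o - 1785) - 4095)) + a(-(-7*(-8) + 2))) = 1/((-13097 - ((3348 - 1785) - 4095)) - 265*I*√(-7*(-8) + 2)) = 1/((-13097 - (1563 - 4095)) - 265*I*√(56 + 2)) = 1/((-13097 - 1*(-2532)) - 265*I*√58) = 1/((-13097 + 2532) - 265*I*√58) = 1/(-10565 - 265*I*√58)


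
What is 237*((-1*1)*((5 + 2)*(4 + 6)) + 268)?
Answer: 46926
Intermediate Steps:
237*((-1*1)*((5 + 2)*(4 + 6)) + 268) = 237*(-7*10 + 268) = 237*(-1*70 + 268) = 237*(-70 + 268) = 237*198 = 46926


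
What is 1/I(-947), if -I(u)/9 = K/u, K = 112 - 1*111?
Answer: 947/9 ≈ 105.22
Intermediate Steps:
K = 1 (K = 112 - 111 = 1)
I(u) = -9/u
1/I(-947) = 1/(-9/(-947)) = 1/(-9*(-1/947)) = 1/(9/947) = 947/9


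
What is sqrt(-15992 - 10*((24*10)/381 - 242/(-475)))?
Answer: 2*I*sqrt(582380409405)/12065 ≈ 126.5*I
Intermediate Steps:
sqrt(-15992 - 10*((24*10)/381 - 242/(-475))) = sqrt(-15992 - 10*(240*(1/381) - 242*(-1/475))) = sqrt(-15992 - 10*(80/127 + 242/475)) = sqrt(-15992 - 10*68734/60325) = sqrt(-15992 - 137468/12065) = sqrt(-193080948/12065) = 2*I*sqrt(582380409405)/12065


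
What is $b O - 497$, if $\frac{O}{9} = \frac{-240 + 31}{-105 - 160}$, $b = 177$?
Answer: $\frac{201232}{265} \approx 759.37$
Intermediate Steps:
$O = \frac{1881}{265}$ ($O = 9 \frac{-240 + 31}{-105 - 160} = 9 \left(- \frac{209}{-265}\right) = 9 \left(\left(-209\right) \left(- \frac{1}{265}\right)\right) = 9 \cdot \frac{209}{265} = \frac{1881}{265} \approx 7.0981$)
$b O - 497 = 177 \cdot \frac{1881}{265} - 497 = \frac{332937}{265} - 497 = \frac{201232}{265}$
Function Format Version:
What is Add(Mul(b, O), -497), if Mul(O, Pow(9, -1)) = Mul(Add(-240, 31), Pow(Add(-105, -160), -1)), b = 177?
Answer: Rational(201232, 265) ≈ 759.37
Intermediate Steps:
O = Rational(1881, 265) (O = Mul(9, Mul(Add(-240, 31), Pow(Add(-105, -160), -1))) = Mul(9, Mul(-209, Pow(-265, -1))) = Mul(9, Mul(-209, Rational(-1, 265))) = Mul(9, Rational(209, 265)) = Rational(1881, 265) ≈ 7.0981)
Add(Mul(b, O), -497) = Add(Mul(177, Rational(1881, 265)), -497) = Add(Rational(332937, 265), -497) = Rational(201232, 265)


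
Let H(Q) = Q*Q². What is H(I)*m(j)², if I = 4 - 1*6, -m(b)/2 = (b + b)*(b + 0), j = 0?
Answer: 0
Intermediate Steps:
m(b) = -4*b² (m(b) = -2*(b + b)*(b + 0) = -2*2*b*b = -4*b²)
I = -2 (I = 4 - 6 = -2)
H(Q) = Q³
H(I)*m(j)² = (-2)³*(-4*0²)² = -8*(-4*0)² = -8*0² = -8*0 = 0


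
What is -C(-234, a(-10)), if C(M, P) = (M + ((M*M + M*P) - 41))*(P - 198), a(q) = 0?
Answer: 10787238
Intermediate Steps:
C(M, P) = (-198 + P)*(-41 + M + M² + M*P) (C(M, P) = (M + ((M² + M*P) - 41))*(-198 + P) = (M + (-41 + M² + M*P))*(-198 + P) = (-41 + M + M² + M*P)*(-198 + P) = (-198 + P)*(-41 + M + M² + M*P))
-C(-234, a(-10)) = -(8118 - 198*(-234) - 198*(-234)² - 41*0 - 234*0² + 0*(-234)² - 197*(-234)*0) = -(8118 + 46332 - 198*54756 + 0 - 234*0 + 0*54756 + 0) = -(8118 + 46332 - 10841688 + 0 + 0 + 0 + 0) = -1*(-10787238) = 10787238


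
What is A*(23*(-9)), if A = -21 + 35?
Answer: -2898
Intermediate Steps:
A = 14
A*(23*(-9)) = 14*(23*(-9)) = 14*(-207) = -2898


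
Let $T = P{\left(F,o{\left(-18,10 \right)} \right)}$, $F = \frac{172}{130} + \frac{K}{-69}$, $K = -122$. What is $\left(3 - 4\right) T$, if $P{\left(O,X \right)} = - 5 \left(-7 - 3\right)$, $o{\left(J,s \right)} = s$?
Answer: $-50$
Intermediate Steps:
$F = \frac{13864}{4485}$ ($F = \frac{172}{130} - \frac{122}{-69} = 172 \cdot \frac{1}{130} - - \frac{122}{69} = \frac{86}{65} + \frac{122}{69} = \frac{13864}{4485} \approx 3.0912$)
$P{\left(O,X \right)} = 50$ ($P{\left(O,X \right)} = \left(-5\right) \left(-10\right) = 50$)
$T = 50$
$\left(3 - 4\right) T = \left(3 - 4\right) 50 = \left(-1\right) 50 = -50$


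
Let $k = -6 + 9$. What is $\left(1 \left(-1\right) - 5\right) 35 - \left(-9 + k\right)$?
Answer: $-204$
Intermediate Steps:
$k = 3$
$\left(1 \left(-1\right) - 5\right) 35 - \left(-9 + k\right) = \left(1 \left(-1\right) - 5\right) 35 + \left(9 - 3\right) = \left(-1 - 5\right) 35 + \left(9 - 3\right) = \left(-1 - 5\right) 35 + 6 = \left(-6\right) 35 + 6 = -210 + 6 = -204$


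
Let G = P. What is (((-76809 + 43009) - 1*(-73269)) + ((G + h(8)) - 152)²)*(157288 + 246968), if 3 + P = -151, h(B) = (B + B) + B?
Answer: 48103634208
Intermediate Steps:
h(B) = 3*B (h(B) = 2*B + B = 3*B)
P = -154 (P = -3 - 151 = -154)
G = -154
(((-76809 + 43009) - 1*(-73269)) + ((G + h(8)) - 152)²)*(157288 + 246968) = (((-76809 + 43009) - 1*(-73269)) + ((-154 + 3*8) - 152)²)*(157288 + 246968) = ((-33800 + 73269) + ((-154 + 24) - 152)²)*404256 = (39469 + (-130 - 152)²)*404256 = (39469 + (-282)²)*404256 = (39469 + 79524)*404256 = 118993*404256 = 48103634208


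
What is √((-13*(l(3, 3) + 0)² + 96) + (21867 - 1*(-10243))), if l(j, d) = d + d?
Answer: √31738 ≈ 178.15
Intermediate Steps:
l(j, d) = 2*d
√((-13*(l(3, 3) + 0)² + 96) + (21867 - 1*(-10243))) = √((-13*(2*3 + 0)² + 96) + (21867 - 1*(-10243))) = √((-13*(6 + 0)² + 96) + (21867 + 10243)) = √((-13*6² + 96) + 32110) = √((-13*36 + 96) + 32110) = √((-468 + 96) + 32110) = √(-372 + 32110) = √31738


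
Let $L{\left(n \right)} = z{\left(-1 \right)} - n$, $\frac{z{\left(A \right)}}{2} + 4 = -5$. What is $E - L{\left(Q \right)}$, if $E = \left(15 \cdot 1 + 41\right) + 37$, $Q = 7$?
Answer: $118$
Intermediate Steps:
$z{\left(A \right)} = -18$ ($z{\left(A \right)} = -8 + 2 \left(-5\right) = -8 - 10 = -18$)
$L{\left(n \right)} = -18 - n$
$E = 93$ ($E = \left(15 + 41\right) + 37 = 56 + 37 = 93$)
$E - L{\left(Q \right)} = 93 - \left(-18 - 7\right) = 93 - -25 = 93 + 25 = 118$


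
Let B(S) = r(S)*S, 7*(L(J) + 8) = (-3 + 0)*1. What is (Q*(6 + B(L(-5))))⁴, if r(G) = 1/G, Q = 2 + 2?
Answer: 614656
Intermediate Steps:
Q = 4
L(J) = -59/7 (L(J) = -8 + ((-3 + 0)*1)/7 = -8 + (-3*1)/7 = -8 + (⅐)*(-3) = -8 - 3/7 = -59/7)
B(S) = 1 (B(S) = S/S = 1)
(Q*(6 + B(L(-5))))⁴ = (4*(6 + 1))⁴ = (4*7)⁴ = 28⁴ = 614656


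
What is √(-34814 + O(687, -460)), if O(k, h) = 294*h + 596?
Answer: I*√169458 ≈ 411.65*I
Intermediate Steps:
O(k, h) = 596 + 294*h
√(-34814 + O(687, -460)) = √(-34814 + (596 + 294*(-460))) = √(-34814 + (596 - 135240)) = √(-34814 - 134644) = √(-169458) = I*√169458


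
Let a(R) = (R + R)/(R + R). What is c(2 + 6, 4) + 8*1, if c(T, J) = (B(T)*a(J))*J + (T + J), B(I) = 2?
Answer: 28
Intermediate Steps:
a(R) = 1 (a(R) = (2*R)/((2*R)) = (2*R)*(1/(2*R)) = 1)
c(T, J) = T + 3*J (c(T, J) = (2*1)*J + (T + J) = 2*J + (J + T) = T + 3*J)
c(2 + 6, 4) + 8*1 = ((2 + 6) + 3*4) + 8*1 = (8 + 12) + 8 = 20 + 8 = 28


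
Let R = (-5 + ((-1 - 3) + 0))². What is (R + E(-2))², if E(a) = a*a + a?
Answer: 6889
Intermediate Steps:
E(a) = a + a² (E(a) = a² + a = a + a²)
R = 81 (R = (-5 + (-4 + 0))² = (-5 - 4)² = (-9)² = 81)
(R + E(-2))² = (81 - 2*(1 - 2))² = (81 - 2*(-1))² = (81 + 2)² = 83² = 6889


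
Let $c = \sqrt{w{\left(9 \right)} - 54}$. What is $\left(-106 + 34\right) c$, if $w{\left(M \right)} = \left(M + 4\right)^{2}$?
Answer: $- 72 \sqrt{115} \approx -772.11$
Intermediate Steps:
$w{\left(M \right)} = \left(4 + M\right)^{2}$
$c = \sqrt{115}$ ($c = \sqrt{\left(4 + 9\right)^{2} - 54} = \sqrt{13^{2} - 54} = \sqrt{169 - 54} = \sqrt{115} \approx 10.724$)
$\left(-106 + 34\right) c = \left(-106 + 34\right) \sqrt{115} = - 72 \sqrt{115}$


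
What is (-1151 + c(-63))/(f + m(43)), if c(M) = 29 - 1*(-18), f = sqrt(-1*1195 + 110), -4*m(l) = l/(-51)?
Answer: -9684288/45155209 + 45944064*I*sqrt(1085)/45155209 ≈ -0.21447 + 33.515*I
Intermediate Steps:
m(l) = l/204 (m(l) = -l/(4*(-51)) = -l*(-1)/(4*51) = -(-1)*l/204 = l/204)
f = I*sqrt(1085) (f = sqrt(-1195 + 110) = sqrt(-1085) = I*sqrt(1085) ≈ 32.939*I)
c(M) = 47 (c(M) = 29 + 18 = 47)
(-1151 + c(-63))/(f + m(43)) = (-1151 + 47)/(I*sqrt(1085) + (1/204)*43) = -1104/(I*sqrt(1085) + 43/204) = -1104/(43/204 + I*sqrt(1085))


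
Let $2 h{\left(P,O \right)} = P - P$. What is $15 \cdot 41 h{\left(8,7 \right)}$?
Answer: $0$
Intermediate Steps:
$h{\left(P,O \right)} = 0$ ($h{\left(P,O \right)} = \frac{P - P}{2} = \frac{1}{2} \cdot 0 = 0$)
$15 \cdot 41 h{\left(8,7 \right)} = 15 \cdot 41 \cdot 0 = 615 \cdot 0 = 0$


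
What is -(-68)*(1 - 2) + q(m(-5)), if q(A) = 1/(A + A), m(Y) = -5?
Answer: -681/10 ≈ -68.100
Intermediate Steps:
q(A) = 1/(2*A)
-(-68)*(1 - 2) + q(m(-5)) = -(-68)*(1 - 2) + (½)/(-5) = -(-68)*(-1) + (½)*(-⅕) = -34*2 - ⅒ = -68 - ⅒ = -681/10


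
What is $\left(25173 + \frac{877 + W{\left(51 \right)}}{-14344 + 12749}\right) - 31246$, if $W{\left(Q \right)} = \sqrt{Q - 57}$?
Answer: $- \frac{9687312}{1595} - \frac{i \sqrt{6}}{1595} \approx -6073.5 - 0.0015357 i$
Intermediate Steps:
$W{\left(Q \right)} = \sqrt{-57 + Q}$
$\left(25173 + \frac{877 + W{\left(51 \right)}}{-14344 + 12749}\right) - 31246 = \left(25173 + \frac{877 + \sqrt{-57 + 51}}{-14344 + 12749}\right) - 31246 = \left(25173 + \frac{877 + \sqrt{-6}}{-1595}\right) - 31246 = \left(25173 + \left(877 + i \sqrt{6}\right) \left(- \frac{1}{1595}\right)\right) - 31246 = \left(25173 - \left(\frac{877}{1595} + \frac{i \sqrt{6}}{1595}\right)\right) - 31246 = \left(\frac{40150058}{1595} - \frac{i \sqrt{6}}{1595}\right) - 31246 = - \frac{9687312}{1595} - \frac{i \sqrt{6}}{1595}$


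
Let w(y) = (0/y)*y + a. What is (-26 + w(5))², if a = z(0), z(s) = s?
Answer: 676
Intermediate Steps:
a = 0
w(y) = 0 (w(y) = (0/y)*y + 0 = 0*y + 0 = 0 + 0 = 0)
(-26 + w(5))² = (-26 + 0)² = (-26)² = 676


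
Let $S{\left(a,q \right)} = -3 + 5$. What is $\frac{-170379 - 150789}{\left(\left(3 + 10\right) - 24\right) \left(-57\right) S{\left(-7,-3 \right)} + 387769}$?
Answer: $- \frac{321168}{389023} \approx -0.82558$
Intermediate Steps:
$S{\left(a,q \right)} = 2$
$\frac{-170379 - 150789}{\left(\left(3 + 10\right) - 24\right) \left(-57\right) S{\left(-7,-3 \right)} + 387769} = \frac{-170379 - 150789}{\left(\left(3 + 10\right) - 24\right) \left(-57\right) 2 + 387769} = - \frac{321168}{\left(13 - 24\right) \left(-57\right) 2 + 387769} = - \frac{321168}{\left(-11\right) \left(-57\right) 2 + 387769} = - \frac{321168}{627 \cdot 2 + 387769} = - \frac{321168}{1254 + 387769} = - \frac{321168}{389023}$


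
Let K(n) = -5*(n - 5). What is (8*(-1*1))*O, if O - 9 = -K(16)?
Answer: -512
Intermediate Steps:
K(n) = 25 - 5*n (K(n) = -5*(-5 + n) = 25 - 5*n)
O = 64 (O = 9 - (25 - 5*16) = 9 - (25 - 80) = 9 - 1*(-55) = 9 + 55 = 64)
(8*(-1*1))*O = (8*(-1*1))*64 = (8*(-1))*64 = -8*64 = -512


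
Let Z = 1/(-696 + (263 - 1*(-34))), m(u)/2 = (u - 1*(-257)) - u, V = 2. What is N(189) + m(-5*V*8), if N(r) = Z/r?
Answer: 38761253/75411 ≈ 514.00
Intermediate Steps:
m(u) = 514 (m(u) = 2*((u - 1*(-257)) - u) = 2*((u + 257) - u) = 2*((257 + u) - u) = 2*257 = 514)
Z = -1/399 (Z = 1/(-696 + (263 + 34)) = 1/(-696 + 297) = 1/(-399) = -1/399 ≈ -0.0025063)
N(r) = -1/(399*r)
N(189) + m(-5*V*8) = -1/399/189 + 514 = -1/399*1/189 + 514 = -1/75411 + 514 = 38761253/75411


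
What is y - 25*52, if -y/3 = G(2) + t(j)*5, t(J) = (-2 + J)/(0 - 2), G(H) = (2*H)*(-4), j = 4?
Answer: -1237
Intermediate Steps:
G(H) = -8*H
t(J) = 1 - J/2 (t(J) = (-2 + J)/(-2) = (-2 + J)*(-½) = 1 - J/2)
y = 63 (y = -3*(-8*2 + (1 - ½*4)*5) = -3*(-16 + (1 - 2)*5) = -3*(-16 - 1*5) = -3*(-16 - 5) = -3*(-21) = 63)
y - 25*52 = 63 - 25*52 = 63 - 1300 = -1237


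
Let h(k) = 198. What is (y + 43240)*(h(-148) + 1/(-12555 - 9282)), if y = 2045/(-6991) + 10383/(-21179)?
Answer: 27680927612780166200/3233238388593 ≈ 8.5614e+6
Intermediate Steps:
y = -115898608/148062389 (y = 2045*(-1/6991) + 10383*(-1/21179) = -2045/6991 - 10383/21179 = -115898608/148062389 ≈ -0.78277)
(y + 43240)*(h(-148) + 1/(-12555 - 9282)) = (-115898608/148062389 + 43240)*(198 + 1/(-12555 - 9282)) = 6402101801752*(198 + 1/(-21837))/148062389 = 6402101801752*(198 - 1/21837)/148062389 = (6402101801752/148062389)*(4323725/21837) = 27680927612780166200/3233238388593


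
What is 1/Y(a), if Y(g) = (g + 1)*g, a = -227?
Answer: 1/51302 ≈ 1.9492e-5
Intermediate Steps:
Y(g) = g*(1 + g) (Y(g) = (1 + g)*g = g*(1 + g))
1/Y(a) = 1/(-227*(1 - 227)) = 1/(-227*(-226)) = 1/51302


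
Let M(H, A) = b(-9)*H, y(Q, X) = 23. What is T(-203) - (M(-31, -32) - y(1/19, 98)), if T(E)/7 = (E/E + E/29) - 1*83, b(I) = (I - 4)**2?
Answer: 4639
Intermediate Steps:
b(I) = (-4 + I)**2
T(E) = -574 + 7*E/29 (T(E) = 7*((E/E + E/29) - 1*83) = 7*((1 + E*(1/29)) - 83) = 7*((1 + E/29) - 83) = 7*(-82 + E/29) = -574 + 7*E/29)
M(H, A) = 169*H (M(H, A) = (-4 - 9)**2*H = (-13)**2*H = 169*H)
T(-203) - (M(-31, -32) - y(1/19, 98)) = (-574 + (7/29)*(-203)) - (169*(-31) - 1*23) = (-574 - 49) - (-5239 - 23) = -623 - 1*(-5262) = -623 + 5262 = 4639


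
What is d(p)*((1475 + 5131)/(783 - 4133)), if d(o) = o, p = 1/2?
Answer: -3303/3350 ≈ -0.98597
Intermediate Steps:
p = ½ ≈ 0.50000
d(p)*((1475 + 5131)/(783 - 4133)) = ((1475 + 5131)/(783 - 4133))/2 = (6606/(-3350))/2 = (6606*(-1/3350))/2 = (½)*(-3303/1675) = -3303/3350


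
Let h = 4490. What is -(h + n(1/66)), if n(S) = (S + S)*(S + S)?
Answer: -4889611/1089 ≈ -4490.0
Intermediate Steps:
n(S) = 4*S**2 (n(S) = (2*S)*(2*S) = 4*S**2)
-(h + n(1/66)) = -(4490 + 4*(1/66)**2) = -(4490 + 4*(1/4356)) = -(4490 + 1/1089) = -1*4889611/1089 = -4889611/1089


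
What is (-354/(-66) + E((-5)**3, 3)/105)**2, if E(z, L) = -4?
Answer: 37834801/1334025 ≈ 28.361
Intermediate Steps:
(-354/(-66) + E((-5)**3, 3)/105)**2 = (-354/(-66) - 4/105)**2 = (-354*(-1/66) - 4*1/105)**2 = (59/11 - 4/105)**2 = (6151/1155)**2 = 37834801/1334025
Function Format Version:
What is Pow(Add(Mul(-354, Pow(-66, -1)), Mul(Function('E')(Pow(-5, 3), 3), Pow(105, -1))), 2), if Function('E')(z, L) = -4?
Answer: Rational(37834801, 1334025) ≈ 28.361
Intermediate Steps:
Pow(Add(Mul(-354, Pow(-66, -1)), Mul(Function('E')(Pow(-5, 3), 3), Pow(105, -1))), 2) = Pow(Add(Mul(-354, Pow(-66, -1)), Mul(-4, Pow(105, -1))), 2) = Pow(Add(Mul(-354, Rational(-1, 66)), Mul(-4, Rational(1, 105))), 2) = Pow(Add(Rational(59, 11), Rational(-4, 105)), 2) = Pow(Rational(6151, 1155), 2) = Rational(37834801, 1334025)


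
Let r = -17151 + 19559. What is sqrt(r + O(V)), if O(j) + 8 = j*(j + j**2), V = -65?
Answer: 20*I*sqrt(670) ≈ 517.69*I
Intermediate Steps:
r = 2408
O(j) = -8 + j*(j + j**2)
sqrt(r + O(V)) = sqrt(2408 + (-8 + (-65)**2 + (-65)**3)) = sqrt(2408 + (-8 + 4225 - 274625)) = sqrt(2408 - 270408) = sqrt(-268000) = 20*I*sqrt(670)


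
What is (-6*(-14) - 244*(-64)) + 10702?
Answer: 26402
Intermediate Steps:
(-6*(-14) - 244*(-64)) + 10702 = (84 + 15616) + 10702 = 15700 + 10702 = 26402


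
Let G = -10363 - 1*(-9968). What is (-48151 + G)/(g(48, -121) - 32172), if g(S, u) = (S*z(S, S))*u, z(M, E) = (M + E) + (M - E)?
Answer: 8091/98290 ≈ 0.082318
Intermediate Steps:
G = -395 (G = -10363 + 9968 = -395)
z(M, E) = 2*M (z(M, E) = (E + M) + (M - E) = 2*M)
g(S, u) = 2*u*S**2 (g(S, u) = (S*(2*S))*u = (2*S**2)*u = 2*u*S**2)
(-48151 + G)/(g(48, -121) - 32172) = (-48151 - 395)/(2*(-121)*48**2 - 32172) = -48546/(2*(-121)*2304 - 32172) = -48546/(-557568 - 32172) = -48546/(-589740) = -48546*(-1/589740) = 8091/98290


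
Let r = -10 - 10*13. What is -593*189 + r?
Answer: -112217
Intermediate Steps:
r = -140 (r = -10 - 130 = -140)
-593*189 + r = -593*189 - 140 = -112077 - 140 = -112217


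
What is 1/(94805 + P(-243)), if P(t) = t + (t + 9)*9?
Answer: 1/92456 ≈ 1.0816e-5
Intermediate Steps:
P(t) = 81 + 10*t (P(t) = t + (9 + t)*9 = t + (81 + 9*t) = 81 + 10*t)
1/(94805 + P(-243)) = 1/(94805 + (81 + 10*(-243))) = 1/(94805 + (81 - 2430)) = 1/(94805 - 2349) = 1/92456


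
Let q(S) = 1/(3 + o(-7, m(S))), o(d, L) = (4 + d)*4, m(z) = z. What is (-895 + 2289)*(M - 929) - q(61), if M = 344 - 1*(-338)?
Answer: -3098861/9 ≈ -3.4432e+5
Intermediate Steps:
o(d, L) = 16 + 4*d
M = 682 (M = 344 + 338 = 682)
q(S) = -⅑ (q(S) = 1/(3 + (16 + 4*(-7))) = 1/(3 + (16 - 28)) = 1/(3 - 12) = 1/(-9) = -⅑)
(-895 + 2289)*(M - 929) - q(61) = (-895 + 2289)*(682 - 929) - 1*(-⅑) = 1394*(-247) + ⅑ = -344318 + ⅑ = -3098861/9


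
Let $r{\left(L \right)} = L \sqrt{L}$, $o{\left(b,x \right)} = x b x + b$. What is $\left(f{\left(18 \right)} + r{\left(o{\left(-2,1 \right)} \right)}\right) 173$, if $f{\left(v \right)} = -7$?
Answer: $-1211 - 1384 i \approx -1211.0 - 1384.0 i$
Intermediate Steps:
$o{\left(b,x \right)} = b + b x^{2}$ ($o{\left(b,x \right)} = b x x + b = b x^{2} + b = b + b x^{2}$)
$r{\left(L \right)} = L^{\frac{3}{2}}$
$\left(f{\left(18 \right)} + r{\left(o{\left(-2,1 \right)} \right)}\right) 173 = \left(-7 + \left(- 2 \left(1 + 1^{2}\right)\right)^{\frac{3}{2}}\right) 173 = \left(-7 + \left(- 2 \left(1 + 1\right)\right)^{\frac{3}{2}}\right) 173 = \left(-7 + \left(\left(-2\right) 2\right)^{\frac{3}{2}}\right) 173 = \left(-7 + \left(-4\right)^{\frac{3}{2}}\right) 173 = \left(-7 - 8 i\right) 173 = -1211 - 1384 i$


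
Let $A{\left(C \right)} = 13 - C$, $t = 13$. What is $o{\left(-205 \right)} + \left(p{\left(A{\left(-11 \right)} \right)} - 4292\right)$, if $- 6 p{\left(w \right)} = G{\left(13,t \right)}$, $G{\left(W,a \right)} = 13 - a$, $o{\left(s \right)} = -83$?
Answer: $-4375$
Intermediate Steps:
$p{\left(w \right)} = 0$ ($p{\left(w \right)} = - \frac{13 - 13}{6} = \left(- \frac{1}{6}\right) 0 = 0$)
$o{\left(-205 \right)} + \left(p{\left(A{\left(-11 \right)} \right)} - 4292\right) = -83 + \left(0 - 4292\right) = -83 - 4292 = -4375$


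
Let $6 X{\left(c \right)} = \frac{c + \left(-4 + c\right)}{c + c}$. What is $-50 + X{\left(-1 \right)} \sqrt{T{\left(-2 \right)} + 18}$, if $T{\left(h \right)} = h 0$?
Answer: $-50 + \frac{3 \sqrt{2}}{2} \approx -47.879$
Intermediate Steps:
$T{\left(h \right)} = 0$
$X{\left(c \right)} = \frac{-4 + 2 c}{12 c}$ ($X{\left(c \right)} = \frac{\left(c + \left(-4 + c\right)\right) \frac{1}{c + c}}{6} = \frac{\left(-4 + 2 c\right) \frac{1}{2 c}}{6} = \frac{\frac{1}{2} \frac{1}{c} \left(-4 + 2 c\right)}{6} = \frac{-4 + 2 c}{12 c}$)
$-50 + X{\left(-1 \right)} \sqrt{T{\left(-2 \right)} + 18} = -50 + \frac{-2 - 1}{6 \left(-1\right)} \sqrt{0 + 18} = -50 + \frac{1}{6} \left(-1\right) \left(-3\right) \sqrt{18} = -50 + \frac{3 \sqrt{2}}{2}$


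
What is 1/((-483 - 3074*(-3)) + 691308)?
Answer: 1/700047 ≈ 1.4285e-6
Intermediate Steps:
1/((-483 - 3074*(-3)) + 691308) = 1/((-483 - 53*(-174)) + 691308) = 1/((-483 + 9222) + 691308) = 1/(8739 + 691308) = 1/700047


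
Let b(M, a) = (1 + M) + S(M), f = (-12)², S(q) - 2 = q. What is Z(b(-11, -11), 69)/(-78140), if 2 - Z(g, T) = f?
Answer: 71/39070 ≈ 0.0018173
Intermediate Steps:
S(q) = 2 + q
f = 144
b(M, a) = 3 + 2*M (b(M, a) = (1 + M) + (2 + M) = 3 + 2*M)
Z(g, T) = -142 (Z(g, T) = 2 - 1*144 = 2 - 144 = -142)
Z(b(-11, -11), 69)/(-78140) = -142/(-78140) = -142*(-1/78140) = 71/39070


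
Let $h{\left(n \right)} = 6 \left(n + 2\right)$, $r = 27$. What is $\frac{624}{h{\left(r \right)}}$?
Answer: $\frac{104}{29} \approx 3.5862$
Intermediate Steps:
$h{\left(n \right)} = 12 + 6 n$ ($h{\left(n \right)} = 6 \left(2 + n\right) = 12 + 6 n$)
$\frac{624}{h{\left(r \right)}} = \frac{624}{12 + 6 \cdot 27} = \frac{624}{12 + 162} = \frac{624}{174} = 624 \cdot \frac{1}{174} = \frac{104}{29}$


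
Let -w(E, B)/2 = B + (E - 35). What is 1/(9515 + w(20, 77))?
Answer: 1/9391 ≈ 0.00010648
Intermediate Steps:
w(E, B) = 70 - 2*B - 2*E (w(E, B) = -2*(B + (E - 35)) = -2*(B + (-35 + E)) = -2*(-35 + B + E) = 70 - 2*B - 2*E)
1/(9515 + w(20, 77)) = 1/(9515 + (70 - 2*77 - 2*20)) = 1/(9515 + (70 - 154 - 40)) = 1/(9515 - 124) = 1/9391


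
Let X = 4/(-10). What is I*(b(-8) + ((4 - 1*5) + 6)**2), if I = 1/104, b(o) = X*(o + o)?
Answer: 157/520 ≈ 0.30192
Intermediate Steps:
X = -2/5 (X = 4*(-1/10) = -2/5 ≈ -0.40000)
b(o) = -4*o/5 (b(o) = -2*(o + o)/5 = -4*o/5)
I = 1/104 ≈ 0.0096154
I*(b(-8) + ((4 - 1*5) + 6)**2) = (-4/5*(-8) + ((4 - 1*5) + 6)**2)/104 = (32/5 + ((4 - 5) + 6)**2)/104 = (32/5 + (-1 + 6)**2)/104 = (32/5 + 5**2)/104 = (32/5 + 25)/104 = (1/104)*(157/5) = 157/520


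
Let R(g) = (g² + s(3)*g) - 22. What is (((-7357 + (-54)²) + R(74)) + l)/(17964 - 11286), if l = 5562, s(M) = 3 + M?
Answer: 7019/6678 ≈ 1.0511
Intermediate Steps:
R(g) = -22 + g² + 6*g (R(g) = (g² + (3 + 3)*g) - 22 = (g² + 6*g) - 22 = -22 + g² + 6*g)
(((-7357 + (-54)²) + R(74)) + l)/(17964 - 11286) = (((-7357 + (-54)²) + (-22 + 74² + 6*74)) + 5562)/(17964 - 11286) = (((-7357 + 2916) + (-22 + 5476 + 444)) + 5562)/6678 = ((-4441 + 5898) + 5562)*(1/6678) = (1457 + 5562)*(1/6678) = 7019*(1/6678) = 7019/6678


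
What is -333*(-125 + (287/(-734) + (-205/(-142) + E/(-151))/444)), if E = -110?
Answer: 1314271318689/31476856 ≈ 41754.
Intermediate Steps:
-333*(-125 + (287/(-734) + (-205/(-142) + E/(-151))/444)) = -333*(-125 + (287/(-734) + (-205/(-142) - 110/(-151))/444)) = -333*(-125 + (287*(-1/734) + (-205*(-1/142) - 110*(-1/151))*(1/444))) = -333*(-125 + (-287/734 + (205/142 + 110/151)*(1/444))) = -333*(-125 + (-287/734 + (46575/21442)*(1/444))) = -333*(-125 + (-287/734 + 15525/3173416)) = -333*(-125 - 449687521/1164643672) = -333*(-146030146521/1164643672) = 1314271318689/31476856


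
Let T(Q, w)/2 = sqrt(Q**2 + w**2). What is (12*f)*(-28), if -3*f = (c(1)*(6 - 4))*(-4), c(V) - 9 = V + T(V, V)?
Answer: -8960 - 1792*sqrt(2) ≈ -11494.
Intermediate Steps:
T(Q, w) = 2*sqrt(Q**2 + w**2)
c(V) = 9 + V + 2*sqrt(2)*sqrt(V**2) (c(V) = 9 + (V + 2*sqrt(V**2 + V**2)) = 9 + (V + 2*sqrt(2*V**2)) = 9 + (V + 2*(sqrt(2)*sqrt(V**2))) = 9 + (V + 2*sqrt(2)*sqrt(V**2)) = 9 + V + 2*sqrt(2)*sqrt(V**2))
f = 80/3 + 16*sqrt(2)/3 (f = -(9 + 1 + 2*sqrt(2)*sqrt(1**2))*(6 - 4)*(-4)/3 = -(9 + 1 + 2*sqrt(2)*sqrt(1))*2*(-4)/3 = -(9 + 1 + 2*sqrt(2)*1)*2*(-4)/3 = -(9 + 1 + 2*sqrt(2))*2*(-4)/3 = -(10 + 2*sqrt(2))*2*(-4)/3 = -(20 + 4*sqrt(2))*(-4)/3 = -(-80 - 16*sqrt(2))/3 = 80/3 + 16*sqrt(2)/3 ≈ 34.209)
(12*f)*(-28) = (12*(80/3 + 16*sqrt(2)/3))*(-28) = (320 + 64*sqrt(2))*(-28) = -8960 - 1792*sqrt(2)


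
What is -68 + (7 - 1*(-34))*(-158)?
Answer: -6546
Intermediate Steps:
-68 + (7 - 1*(-34))*(-158) = -68 + (7 + 34)*(-158) = -68 + 41*(-158) = -68 - 6478 = -6546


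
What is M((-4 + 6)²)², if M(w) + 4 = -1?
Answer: 25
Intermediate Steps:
M(w) = -5 (M(w) = -4 - 1 = -5)
M((-4 + 6)²)² = (-5)² = 25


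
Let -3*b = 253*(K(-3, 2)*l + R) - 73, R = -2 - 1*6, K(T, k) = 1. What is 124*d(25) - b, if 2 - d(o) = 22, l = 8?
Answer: -7513/3 ≈ -2504.3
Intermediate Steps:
d(o) = -20 (d(o) = 2 - 1*22 = 2 - 22 = -20)
R = -8 (R = -2 - 6 = -8)
b = 73/3 (b = -(253*(1*8 - 8) - 73)/3 = -(253*(8 - 8) - 73)/3 = -(253*0 - 73)/3 = -(0 - 73)/3 = -⅓*(-73) = 73/3 ≈ 24.333)
124*d(25) - b = 124*(-20) - 1*73/3 = -2480 - 73/3 = -7513/3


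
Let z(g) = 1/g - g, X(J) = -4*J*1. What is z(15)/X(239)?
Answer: 56/3585 ≈ 0.015621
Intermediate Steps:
X(J) = -4*J
z(15)/X(239) = (1/15 - 1*15)/((-4*239)) = (1/15 - 15)/(-956) = -224/15*(-1/956) = 56/3585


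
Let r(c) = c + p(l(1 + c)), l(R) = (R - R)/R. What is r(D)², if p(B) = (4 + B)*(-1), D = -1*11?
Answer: 225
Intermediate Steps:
D = -11
l(R) = 0 (l(R) = 0/R = 0)
p(B) = -4 - B
r(c) = -4 + c (r(c) = c + (-4 - 1*0) = c + (-4 + 0) = c - 4 = -4 + c)
r(D)² = (-4 - 11)² = (-15)² = 225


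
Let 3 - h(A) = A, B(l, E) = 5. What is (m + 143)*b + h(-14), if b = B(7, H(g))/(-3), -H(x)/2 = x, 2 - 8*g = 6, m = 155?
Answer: -1439/3 ≈ -479.67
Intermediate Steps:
g = -½ (g = ¼ - ⅛*6 = ¼ - ¾ = -½ ≈ -0.50000)
H(x) = -2*x
h(A) = 3 - A
b = -5/3 (b = 5/(-3) = 5*(-⅓) = -5/3 ≈ -1.6667)
(m + 143)*b + h(-14) = (155 + 143)*(-5/3) + (3 - 1*(-14)) = 298*(-5/3) + (3 + 14) = -1490/3 + 17 = -1439/3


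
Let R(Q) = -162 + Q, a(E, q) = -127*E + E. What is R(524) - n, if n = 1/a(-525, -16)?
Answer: 23946299/66150 ≈ 362.00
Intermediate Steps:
a(E, q) = -126*E
n = 1/66150 (n = 1/(-126*(-525)) = 1/66150 ≈ 1.5117e-5)
R(524) - n = (-162 + 524) - 1*1/66150 = 362 - 1/66150 = 23946299/66150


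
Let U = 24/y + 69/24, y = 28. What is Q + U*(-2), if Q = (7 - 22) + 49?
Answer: 743/28 ≈ 26.536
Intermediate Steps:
Q = 34 (Q = -15 + 49 = 34)
U = 209/56 (U = 24/28 + 69/24 = 24*(1/28) + 69*(1/24) = 6/7 + 23/8 = 209/56 ≈ 3.7321)
Q + U*(-2) = 34 + (209/56)*(-2) = 34 - 209/28 = 743/28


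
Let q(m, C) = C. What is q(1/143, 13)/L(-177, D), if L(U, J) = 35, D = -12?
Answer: 13/35 ≈ 0.37143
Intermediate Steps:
q(1/143, 13)/L(-177, D) = 13/35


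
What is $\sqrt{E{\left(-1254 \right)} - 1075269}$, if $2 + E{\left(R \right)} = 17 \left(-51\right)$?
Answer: $7 i \sqrt{21962} \approx 1037.4 i$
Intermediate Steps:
$E{\left(R \right)} = -869$ ($E{\left(R \right)} = -2 + 17 \left(-51\right) = -2 - 867 = -869$)
$\sqrt{E{\left(-1254 \right)} - 1075269} = \sqrt{-869 - 1075269} = \sqrt{-1076138} = 7 i \sqrt{21962}$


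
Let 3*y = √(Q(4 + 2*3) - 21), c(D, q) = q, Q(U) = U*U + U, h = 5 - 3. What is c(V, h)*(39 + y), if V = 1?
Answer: 78 + 2*√89/3 ≈ 84.289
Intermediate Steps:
h = 2
Q(U) = U + U² (Q(U) = U² + U = U + U²)
y = √89/3 (y = √((4 + 2*3)*(1 + (4 + 2*3)) - 21)/3 = √((4 + 6)*(1 + (4 + 6)) - 21)/3 = √(10*(1 + 10) - 21)/3 = √(10*11 - 21)/3 = √(110 - 21)/3 = √89/3 ≈ 3.1447)
c(V, h)*(39 + y) = 2*(39 + √89/3) = 78 + 2*√89/3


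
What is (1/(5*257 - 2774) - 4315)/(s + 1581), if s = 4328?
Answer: -6425036/8798501 ≈ -0.73024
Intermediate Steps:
(1/(5*257 - 2774) - 4315)/(s + 1581) = (1/(5*257 - 2774) - 4315)/(4328 + 1581) = (1/(1285 - 2774) - 4315)/5909 = (1/(-1489) - 4315)*(1/5909) = (-1/1489 - 4315)*(1/5909) = -6425036/1489*1/5909 = -6425036/8798501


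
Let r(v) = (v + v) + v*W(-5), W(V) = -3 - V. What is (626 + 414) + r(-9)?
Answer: 1004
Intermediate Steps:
r(v) = 4*v (r(v) = (v + v) + v*(-3 - 1*(-5)) = 2*v + v*(-3 + 5) = 2*v + v*2 = 2*v + 2*v = 4*v)
(626 + 414) + r(-9) = (626 + 414) + 4*(-9) = 1040 - 36 = 1004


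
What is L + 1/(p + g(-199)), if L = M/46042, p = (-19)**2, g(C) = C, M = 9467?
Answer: 394924/1864701 ≈ 0.21179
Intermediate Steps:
p = 361
L = 9467/46042 ≈ 0.20562
L + 1/(p + g(-199)) = 9467/46042 + 1/(361 - 199) = 9467/46042 + 1/162 = 394924/1864701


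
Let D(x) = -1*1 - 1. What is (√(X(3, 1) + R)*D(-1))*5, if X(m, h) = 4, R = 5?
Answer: -30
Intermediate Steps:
D(x) = -2 (D(x) = -1 - 1 = -2)
(√(X(3, 1) + R)*D(-1))*5 = (√(4 + 5)*(-2))*5 = (√9*(-2))*5 = (3*(-2))*5 = -6*5 = -30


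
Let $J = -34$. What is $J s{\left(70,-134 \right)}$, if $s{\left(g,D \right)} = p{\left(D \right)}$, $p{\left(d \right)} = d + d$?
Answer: $9112$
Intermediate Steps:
$p{\left(d \right)} = 2 d$
$s{\left(g,D \right)} = 2 D$
$J s{\left(70,-134 \right)} = - 34 \cdot 2 \left(-134\right) = \left(-34\right) \left(-268\right) = 9112$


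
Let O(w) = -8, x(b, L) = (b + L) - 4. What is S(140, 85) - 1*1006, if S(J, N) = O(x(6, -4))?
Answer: -1014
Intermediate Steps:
x(b, L) = -4 + L + b (x(b, L) = (L + b) - 4 = -4 + L + b)
S(J, N) = -8
S(140, 85) - 1*1006 = -8 - 1*1006 = -8 - 1006 = -1014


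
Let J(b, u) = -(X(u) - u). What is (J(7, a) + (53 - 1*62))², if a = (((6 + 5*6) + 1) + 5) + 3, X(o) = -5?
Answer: 1681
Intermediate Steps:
a = 45 (a = (((6 + 30) + 1) + 5) + 3 = ((36 + 1) + 5) + 3 = (37 + 5) + 3 = 42 + 3 = 45)
J(b, u) = 5 + u (J(b, u) = -(-5 - u) = 5 + u)
(J(7, a) + (53 - 1*62))² = ((5 + 45) + (53 - 1*62))² = (50 + (53 - 62))² = (50 - 9)² = 41² = 1681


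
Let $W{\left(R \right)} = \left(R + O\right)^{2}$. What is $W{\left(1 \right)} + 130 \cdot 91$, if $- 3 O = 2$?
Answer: $\frac{106471}{9} \approx 11830.0$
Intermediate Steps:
$O = - \frac{2}{3}$ ($O = \left(- \frac{1}{3}\right) 2 = - \frac{2}{3} \approx -0.66667$)
$W{\left(R \right)} = \left(- \frac{2}{3} + R\right)^{2}$ ($W{\left(R \right)} = \left(R - \frac{2}{3}\right)^{2} = \left(- \frac{2}{3} + R\right)^{2}$)
$W{\left(1 \right)} + 130 \cdot 91 = \frac{\left(-2 + 3 \cdot 1\right)^{2}}{9} + 130 \cdot 91 = \frac{\left(-2 + 3\right)^{2}}{9} + 11830 = \frac{1^{2}}{9} + 11830 = \frac{1}{9} \cdot 1 + 11830 = \frac{1}{9} + 11830 = \frac{106471}{9}$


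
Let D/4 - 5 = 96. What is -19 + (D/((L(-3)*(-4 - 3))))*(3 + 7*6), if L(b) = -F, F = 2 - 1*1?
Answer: 18047/7 ≈ 2578.1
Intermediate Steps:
D = 404 (D = 20 + 4*96 = 20 + 384 = 404)
F = 1 (F = 2 - 1 = 1)
L(b) = -1 (L(b) = -1*1 = -1)
-19 + (D/((L(-3)*(-4 - 3))))*(3 + 7*6) = -19 + (404/((-(-4 - 3))))*(3 + 7*6) = -19 + (404/((-1*(-7))))*(3 + 42) = -19 + (404/7)*45 = -19 + 18180/7 = 18047/7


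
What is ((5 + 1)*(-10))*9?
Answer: -540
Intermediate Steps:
((5 + 1)*(-10))*9 = (6*(-10))*9 = -60*9 = -540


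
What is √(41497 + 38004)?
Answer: √79501 ≈ 281.96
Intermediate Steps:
√(41497 + 38004) = √79501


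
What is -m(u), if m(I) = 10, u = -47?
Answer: -10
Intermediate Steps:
-m(u) = -1*10 = -10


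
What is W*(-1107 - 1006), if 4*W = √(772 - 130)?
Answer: -2113*√642/4 ≈ -13385.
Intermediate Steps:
W = √642/4 (W = √(772 - 130)/4 = √642/4 ≈ 6.3344)
W*(-1107 - 1006) = (√642/4)*(-1107 - 1006) = (√642/4)*(-2113) = -2113*√642/4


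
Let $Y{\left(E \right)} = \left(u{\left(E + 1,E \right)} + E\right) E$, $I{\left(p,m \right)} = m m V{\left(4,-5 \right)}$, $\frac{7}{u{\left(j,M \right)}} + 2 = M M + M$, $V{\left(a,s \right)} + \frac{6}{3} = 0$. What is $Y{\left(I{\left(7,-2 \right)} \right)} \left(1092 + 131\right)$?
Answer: $\frac{2079100}{27} \approx 77004.0$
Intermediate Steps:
$V{\left(a,s \right)} = -2$ ($V{\left(a,s \right)} = -2 + 0 = -2$)
$u{\left(j,M \right)} = \frac{7}{-2 + M + M^{2}}$ ($u{\left(j,M \right)} = \frac{7}{-2 + \left(M M + M\right)} = \frac{7}{-2 + \left(M^{2} + M\right)} = \frac{7}{-2 + \left(M + M^{2}\right)} = \frac{7}{-2 + M + M^{2}}$)
$I{\left(p,m \right)} = - 2 m^{2}$ ($I{\left(p,m \right)} = m m \left(-2\right) = m^{2} \left(-2\right) = - 2 m^{2}$)
$Y{\left(E \right)} = E \left(E + \frac{7}{-2 + E + E^{2}}\right)$ ($Y{\left(E \right)} = \left(\frac{7}{-2 + E + E^{2}} + E\right) E = \left(E + \frac{7}{-2 + E + E^{2}}\right) E = E \left(E + \frac{7}{-2 + E + E^{2}}\right)$)
$Y{\left(I{\left(7,-2 \right)} \right)} \left(1092 + 131\right) = \frac{- 2 \left(-2\right)^{2} \left(7 + - 2 \left(-2\right)^{2} \left(-2 - 2 \left(-2\right)^{2} + \left(- 2 \left(-2\right)^{2}\right)^{2}\right)\right)}{-2 - 2 \left(-2\right)^{2} + \left(- 2 \left(-2\right)^{2}\right)^{2}} \left(1092 + 131\right) = \frac{\left(-2\right) 4 \left(7 + \left(-2\right) 4 \left(-2 - 8 + \left(\left(-2\right) 4\right)^{2}\right)\right)}{-2 - 8 + \left(\left(-2\right) 4\right)^{2}} \cdot 1223 = - \frac{8 \left(7 - 8 \left(-2 - 8 + \left(-8\right)^{2}\right)\right)}{-2 - 8 + \left(-8\right)^{2}} \cdot 1223 = - \frac{8 \left(7 - 8 \left(-2 - 8 + 64\right)\right)}{-2 - 8 + 64} \cdot 1223 = - \frac{8 \left(7 - 432\right)}{54} \cdot 1223 = \left(-8\right) \frac{1}{54} \left(7 - 432\right) 1223 = \left(-8\right) \frac{1}{54} \left(-425\right) 1223 = \frac{1700}{27} \cdot 1223 = \frac{2079100}{27}$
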